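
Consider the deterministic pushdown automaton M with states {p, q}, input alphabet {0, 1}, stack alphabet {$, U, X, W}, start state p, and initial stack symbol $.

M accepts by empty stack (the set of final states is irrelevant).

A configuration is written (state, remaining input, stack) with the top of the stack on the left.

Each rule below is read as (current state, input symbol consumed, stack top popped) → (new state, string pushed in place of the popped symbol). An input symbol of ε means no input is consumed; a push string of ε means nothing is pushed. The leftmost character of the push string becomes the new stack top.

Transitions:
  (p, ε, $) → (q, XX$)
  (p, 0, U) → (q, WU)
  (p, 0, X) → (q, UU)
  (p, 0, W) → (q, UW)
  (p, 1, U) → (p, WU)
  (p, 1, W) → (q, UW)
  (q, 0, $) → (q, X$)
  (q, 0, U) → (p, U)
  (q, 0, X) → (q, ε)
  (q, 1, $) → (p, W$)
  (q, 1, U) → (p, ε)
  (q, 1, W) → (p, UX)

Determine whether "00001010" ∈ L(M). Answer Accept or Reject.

Reject

(p, 00001010, $)
  ε-move, top $: go to q, push XX$ → (q, 00001010, XX$)
  read 0, top X: go to q, push ε → (q, 0001010, X$)
  read 0, top X: go to q, push ε → (q, 001010, $)
  read 0, top $: go to q, push X$ → (q, 01010, X$)
  read 0, top X: go to q, push ε → (q, 1010, $)
  read 1, top $: go to p, push W$ → (p, 010, W$)
  read 0, top W: go to q, push UW → (q, 10, UW$)
  read 1, top U: go to p, push ε → (p, 0, W$)
  read 0, top W: go to q, push UW → (q, ε, UW$)
All input consumed; stack is UW$, not empty, and no further ε-move applies.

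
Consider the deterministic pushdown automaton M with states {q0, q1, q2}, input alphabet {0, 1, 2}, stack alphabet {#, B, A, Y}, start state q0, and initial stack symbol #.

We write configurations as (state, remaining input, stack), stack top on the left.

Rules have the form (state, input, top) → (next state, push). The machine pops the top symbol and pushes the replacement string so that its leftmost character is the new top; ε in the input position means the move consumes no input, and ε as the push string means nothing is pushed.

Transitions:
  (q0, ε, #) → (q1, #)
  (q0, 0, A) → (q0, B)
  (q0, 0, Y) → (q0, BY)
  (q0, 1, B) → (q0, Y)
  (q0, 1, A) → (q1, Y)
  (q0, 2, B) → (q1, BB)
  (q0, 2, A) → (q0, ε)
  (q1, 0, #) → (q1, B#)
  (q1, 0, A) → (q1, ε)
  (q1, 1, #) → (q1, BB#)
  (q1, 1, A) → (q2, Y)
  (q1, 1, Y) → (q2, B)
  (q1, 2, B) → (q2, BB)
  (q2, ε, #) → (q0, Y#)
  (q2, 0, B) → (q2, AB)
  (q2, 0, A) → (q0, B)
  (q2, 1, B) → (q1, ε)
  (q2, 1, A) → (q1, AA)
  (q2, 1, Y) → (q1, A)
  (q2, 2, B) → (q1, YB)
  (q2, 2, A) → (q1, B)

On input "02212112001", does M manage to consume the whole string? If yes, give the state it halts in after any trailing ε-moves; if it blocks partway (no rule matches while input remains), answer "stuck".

q0

(q0, 02212112001, #)
  ε-move, top #: go to q1, push # → (q1, 02212112001, #)
  read 0, top #: go to q1, push B# → (q1, 2212112001, B#)
  read 2, top B: go to q2, push BB → (q2, 212112001, BB#)
  read 2, top B: go to q1, push YB → (q1, 12112001, YBB#)
  read 1, top Y: go to q2, push B → (q2, 2112001, BBB#)
  read 2, top B: go to q1, push YB → (q1, 112001, YBBB#)
  read 1, top Y: go to q2, push B → (q2, 12001, BBBB#)
  read 1, top B: go to q1, push ε → (q1, 2001, BBB#)
  read 2, top B: go to q2, push BB → (q2, 001, BBBB#)
  read 0, top B: go to q2, push AB → (q2, 01, ABBBB#)
  read 0, top A: go to q0, push B → (q0, 1, BBBBB#)
  read 1, top B: go to q0, push Y → (q0, ε, YBBBB#)
All input consumed; M is in state q0.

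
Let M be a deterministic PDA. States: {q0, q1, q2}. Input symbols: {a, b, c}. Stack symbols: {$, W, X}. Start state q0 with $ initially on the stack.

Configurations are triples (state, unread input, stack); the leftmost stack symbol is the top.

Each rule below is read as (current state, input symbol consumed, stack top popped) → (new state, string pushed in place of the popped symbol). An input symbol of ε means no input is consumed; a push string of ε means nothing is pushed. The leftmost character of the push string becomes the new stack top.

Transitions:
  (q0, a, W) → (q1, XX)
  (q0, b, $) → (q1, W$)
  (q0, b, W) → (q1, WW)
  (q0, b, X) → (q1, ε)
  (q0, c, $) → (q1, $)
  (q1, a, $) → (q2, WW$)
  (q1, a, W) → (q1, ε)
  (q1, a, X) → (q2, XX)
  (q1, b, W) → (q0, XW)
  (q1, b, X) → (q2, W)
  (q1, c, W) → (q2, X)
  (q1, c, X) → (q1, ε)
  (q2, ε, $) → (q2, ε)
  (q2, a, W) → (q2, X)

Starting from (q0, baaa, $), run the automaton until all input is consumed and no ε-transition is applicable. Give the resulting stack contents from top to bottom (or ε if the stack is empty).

XW$

(q0, baaa, $)
  read b, top $: go to q1, push W$ → (q1, aaa, W$)
  read a, top W: go to q1, push ε → (q1, aa, $)
  read a, top $: go to q2, push WW$ → (q2, a, WW$)
  read a, top W: go to q2, push X → (q2, ε, XW$)
All input consumed in state q2 with stack XW$.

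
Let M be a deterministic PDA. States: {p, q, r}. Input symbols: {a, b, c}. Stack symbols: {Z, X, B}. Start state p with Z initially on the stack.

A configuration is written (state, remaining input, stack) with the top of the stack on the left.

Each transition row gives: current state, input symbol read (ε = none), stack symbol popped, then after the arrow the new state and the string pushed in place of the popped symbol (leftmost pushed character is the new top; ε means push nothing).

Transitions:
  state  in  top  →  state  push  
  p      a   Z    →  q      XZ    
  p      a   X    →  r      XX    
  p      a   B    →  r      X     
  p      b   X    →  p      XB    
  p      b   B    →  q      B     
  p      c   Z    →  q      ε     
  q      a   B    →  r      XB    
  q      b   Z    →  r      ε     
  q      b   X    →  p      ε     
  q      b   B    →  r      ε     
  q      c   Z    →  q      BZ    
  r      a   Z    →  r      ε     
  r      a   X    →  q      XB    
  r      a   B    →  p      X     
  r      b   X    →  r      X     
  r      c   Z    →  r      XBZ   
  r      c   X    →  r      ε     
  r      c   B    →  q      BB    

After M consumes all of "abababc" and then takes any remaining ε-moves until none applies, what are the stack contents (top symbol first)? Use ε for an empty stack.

(p, abababc, Z)
  read a, top Z: go to q, push XZ → (q, bababc, XZ)
  read b, top X: go to p, push ε → (p, ababc, Z)
  read a, top Z: go to q, push XZ → (q, babc, XZ)
  read b, top X: go to p, push ε → (p, abc, Z)
  read a, top Z: go to q, push XZ → (q, bc, XZ)
  read b, top X: go to p, push ε → (p, c, Z)
  read c, top Z: go to q, push ε → (q, ε, ε)
All input consumed in state q with stack ε.

ε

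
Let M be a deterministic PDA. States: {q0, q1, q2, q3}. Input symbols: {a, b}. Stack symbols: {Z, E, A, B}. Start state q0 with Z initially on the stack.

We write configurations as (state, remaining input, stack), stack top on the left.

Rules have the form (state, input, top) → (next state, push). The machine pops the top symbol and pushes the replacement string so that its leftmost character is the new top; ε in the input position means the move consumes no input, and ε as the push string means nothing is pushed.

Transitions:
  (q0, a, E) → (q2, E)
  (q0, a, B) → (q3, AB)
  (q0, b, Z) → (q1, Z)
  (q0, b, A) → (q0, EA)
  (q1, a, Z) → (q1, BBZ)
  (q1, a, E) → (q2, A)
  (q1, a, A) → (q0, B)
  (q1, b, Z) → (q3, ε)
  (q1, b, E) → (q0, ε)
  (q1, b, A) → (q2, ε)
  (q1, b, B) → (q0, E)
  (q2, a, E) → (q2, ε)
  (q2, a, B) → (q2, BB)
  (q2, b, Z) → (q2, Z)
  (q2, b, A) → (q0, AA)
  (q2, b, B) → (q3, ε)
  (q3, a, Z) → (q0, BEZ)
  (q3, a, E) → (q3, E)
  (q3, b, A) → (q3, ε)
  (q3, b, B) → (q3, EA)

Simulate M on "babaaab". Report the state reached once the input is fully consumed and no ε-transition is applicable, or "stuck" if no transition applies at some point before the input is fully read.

q3

(q0, babaaab, Z) ⊢ (q1, abaaab, Z) ⊢ (q1, baaab, BBZ) ⊢ (q0, aaab, EBZ) ⊢ (q2, aab, EBZ) ⊢ (q2, ab, BZ) ⊢ (q2, b, BBZ) ⊢ (q3, ε, BZ)
All input consumed; M is in state q3.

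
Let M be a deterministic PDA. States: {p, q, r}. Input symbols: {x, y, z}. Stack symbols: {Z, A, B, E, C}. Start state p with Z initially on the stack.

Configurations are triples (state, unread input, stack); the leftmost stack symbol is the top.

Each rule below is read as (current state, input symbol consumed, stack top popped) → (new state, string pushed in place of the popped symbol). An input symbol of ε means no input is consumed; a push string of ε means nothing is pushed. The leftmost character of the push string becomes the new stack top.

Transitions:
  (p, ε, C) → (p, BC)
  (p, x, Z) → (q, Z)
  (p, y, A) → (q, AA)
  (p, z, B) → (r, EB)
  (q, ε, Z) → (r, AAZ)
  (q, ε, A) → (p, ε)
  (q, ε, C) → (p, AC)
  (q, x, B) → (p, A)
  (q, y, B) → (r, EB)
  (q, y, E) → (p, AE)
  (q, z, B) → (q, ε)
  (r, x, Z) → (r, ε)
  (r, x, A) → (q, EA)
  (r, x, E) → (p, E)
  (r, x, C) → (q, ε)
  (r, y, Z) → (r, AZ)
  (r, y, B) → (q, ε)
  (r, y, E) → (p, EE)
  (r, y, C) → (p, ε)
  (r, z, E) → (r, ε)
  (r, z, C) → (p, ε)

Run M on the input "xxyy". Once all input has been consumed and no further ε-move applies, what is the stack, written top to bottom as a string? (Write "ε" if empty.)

AEAAZ

(p, xxyy, Z) ⊢ (q, xyy, Z) ⊢ (r, xyy, AAZ) ⊢ (q, yy, EAAZ) ⊢ (p, y, AEAAZ) ⊢ (q, ε, AAEAAZ) ⊢ (p, ε, AEAAZ)
All input consumed in state p with stack AEAAZ.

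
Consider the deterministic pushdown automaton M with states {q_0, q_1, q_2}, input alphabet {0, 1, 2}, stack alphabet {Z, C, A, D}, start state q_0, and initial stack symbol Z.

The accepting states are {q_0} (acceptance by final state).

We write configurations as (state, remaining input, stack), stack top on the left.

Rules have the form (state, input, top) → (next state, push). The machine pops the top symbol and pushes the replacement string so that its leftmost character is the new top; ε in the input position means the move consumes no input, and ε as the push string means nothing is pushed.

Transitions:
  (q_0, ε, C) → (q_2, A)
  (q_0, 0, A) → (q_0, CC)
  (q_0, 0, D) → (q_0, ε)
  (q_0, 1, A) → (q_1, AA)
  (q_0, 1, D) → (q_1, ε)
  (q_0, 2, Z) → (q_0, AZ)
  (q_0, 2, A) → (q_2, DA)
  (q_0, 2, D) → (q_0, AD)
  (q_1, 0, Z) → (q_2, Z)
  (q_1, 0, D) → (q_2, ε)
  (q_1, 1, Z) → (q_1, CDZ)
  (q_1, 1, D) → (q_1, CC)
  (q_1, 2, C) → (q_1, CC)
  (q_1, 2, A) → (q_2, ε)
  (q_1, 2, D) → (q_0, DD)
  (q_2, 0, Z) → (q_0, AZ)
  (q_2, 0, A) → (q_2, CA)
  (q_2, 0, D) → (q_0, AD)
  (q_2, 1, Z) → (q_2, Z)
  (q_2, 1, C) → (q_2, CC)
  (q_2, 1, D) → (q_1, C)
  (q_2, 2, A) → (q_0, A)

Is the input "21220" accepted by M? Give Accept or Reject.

Accept

(q_0, 21220, Z) ⊢ (q_0, 1220, AZ) ⊢ (q_1, 220, AAZ) ⊢ (q_2, 20, AZ) ⊢ (q_0, 0, AZ) ⊢ (q_0, ε, CCZ)
All input consumed; state q_0 ∈ F.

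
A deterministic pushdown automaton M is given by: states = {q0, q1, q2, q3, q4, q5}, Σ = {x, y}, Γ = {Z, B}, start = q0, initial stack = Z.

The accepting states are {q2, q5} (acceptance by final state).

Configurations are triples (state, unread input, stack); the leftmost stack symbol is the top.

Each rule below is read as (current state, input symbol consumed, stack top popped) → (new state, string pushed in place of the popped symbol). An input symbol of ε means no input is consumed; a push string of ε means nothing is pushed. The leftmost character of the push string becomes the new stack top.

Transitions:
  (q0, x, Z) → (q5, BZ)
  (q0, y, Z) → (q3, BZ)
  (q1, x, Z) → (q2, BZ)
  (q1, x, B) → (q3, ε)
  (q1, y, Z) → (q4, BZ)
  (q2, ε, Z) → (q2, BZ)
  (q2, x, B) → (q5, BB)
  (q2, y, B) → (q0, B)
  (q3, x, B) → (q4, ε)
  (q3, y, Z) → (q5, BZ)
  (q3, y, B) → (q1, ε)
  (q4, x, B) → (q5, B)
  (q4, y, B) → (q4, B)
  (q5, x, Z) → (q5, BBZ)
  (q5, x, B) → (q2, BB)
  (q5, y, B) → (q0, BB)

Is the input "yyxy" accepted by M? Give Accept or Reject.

(q0, yyxy, Z) ⊢ (q3, yxy, BZ) ⊢ (q1, xy, Z) ⊢ (q2, y, BZ) ⊢ (q0, ε, BZ)
All input consumed; state q0 ∉ F and no further ε-move applies.

Reject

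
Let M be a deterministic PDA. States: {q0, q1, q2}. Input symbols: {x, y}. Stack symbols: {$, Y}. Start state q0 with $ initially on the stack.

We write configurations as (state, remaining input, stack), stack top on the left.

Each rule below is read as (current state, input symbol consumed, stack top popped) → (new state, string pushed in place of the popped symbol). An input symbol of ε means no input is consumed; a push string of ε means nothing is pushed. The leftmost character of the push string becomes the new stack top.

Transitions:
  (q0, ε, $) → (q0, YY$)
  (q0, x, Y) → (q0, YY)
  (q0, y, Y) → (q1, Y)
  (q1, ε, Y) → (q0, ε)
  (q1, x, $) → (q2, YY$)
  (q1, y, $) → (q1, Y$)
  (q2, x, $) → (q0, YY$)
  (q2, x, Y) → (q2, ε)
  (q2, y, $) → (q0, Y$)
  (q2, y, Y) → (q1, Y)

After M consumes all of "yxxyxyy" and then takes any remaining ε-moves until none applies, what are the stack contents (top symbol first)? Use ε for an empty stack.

(q0, yxxyxyy, $)
  ε-move, top $: go to q0, push YY$ → (q0, yxxyxyy, YY$)
  read y, top Y: go to q1, push Y → (q1, xxyxyy, YY$)
  ε-move, top Y: go to q0, push ε → (q0, xxyxyy, Y$)
  read x, top Y: go to q0, push YY → (q0, xyxyy, YY$)
  read x, top Y: go to q0, push YY → (q0, yxyy, YYY$)
  read y, top Y: go to q1, push Y → (q1, xyy, YYY$)
  ε-move, top Y: go to q0, push ε → (q0, xyy, YY$)
  read x, top Y: go to q0, push YY → (q0, yy, YYY$)
  read y, top Y: go to q1, push Y → (q1, y, YYY$)
  ε-move, top Y: go to q0, push ε → (q0, y, YY$)
  read y, top Y: go to q1, push Y → (q1, ε, YY$)
  ε-move, top Y: go to q0, push ε → (q0, ε, Y$)
All input consumed in state q0 with stack Y$.

Y$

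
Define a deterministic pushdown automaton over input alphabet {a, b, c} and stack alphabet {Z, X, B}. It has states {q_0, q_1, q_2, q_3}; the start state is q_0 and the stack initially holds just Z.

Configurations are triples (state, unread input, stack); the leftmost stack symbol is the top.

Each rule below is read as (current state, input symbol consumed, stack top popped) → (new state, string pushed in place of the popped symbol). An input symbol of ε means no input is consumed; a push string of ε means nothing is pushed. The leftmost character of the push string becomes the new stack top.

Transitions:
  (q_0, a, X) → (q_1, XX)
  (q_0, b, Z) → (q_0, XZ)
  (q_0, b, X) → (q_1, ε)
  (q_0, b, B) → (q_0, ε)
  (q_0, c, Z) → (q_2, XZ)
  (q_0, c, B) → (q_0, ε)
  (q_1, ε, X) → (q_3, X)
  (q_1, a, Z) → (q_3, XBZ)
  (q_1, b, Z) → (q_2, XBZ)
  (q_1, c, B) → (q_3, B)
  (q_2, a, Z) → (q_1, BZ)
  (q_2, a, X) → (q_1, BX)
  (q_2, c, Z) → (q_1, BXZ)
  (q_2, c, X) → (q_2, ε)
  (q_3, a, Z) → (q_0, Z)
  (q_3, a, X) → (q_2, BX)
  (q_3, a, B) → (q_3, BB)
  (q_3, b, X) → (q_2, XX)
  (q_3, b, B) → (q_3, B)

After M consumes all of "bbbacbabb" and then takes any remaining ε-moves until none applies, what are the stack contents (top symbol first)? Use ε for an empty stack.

BBXBZ

(q_0, bbbacbabb, Z) ⊢ (q_0, bbacbabb, XZ) ⊢ (q_1, bacbabb, Z) ⊢ (q_2, acbabb, XBZ) ⊢ (q_1, cbabb, BXBZ) ⊢ (q_3, babb, BXBZ) ⊢ (q_3, abb, BXBZ) ⊢ (q_3, bb, BBXBZ) ⊢ (q_3, b, BBXBZ) ⊢ (q_3, ε, BBXBZ)
All input consumed in state q_3 with stack BBXBZ.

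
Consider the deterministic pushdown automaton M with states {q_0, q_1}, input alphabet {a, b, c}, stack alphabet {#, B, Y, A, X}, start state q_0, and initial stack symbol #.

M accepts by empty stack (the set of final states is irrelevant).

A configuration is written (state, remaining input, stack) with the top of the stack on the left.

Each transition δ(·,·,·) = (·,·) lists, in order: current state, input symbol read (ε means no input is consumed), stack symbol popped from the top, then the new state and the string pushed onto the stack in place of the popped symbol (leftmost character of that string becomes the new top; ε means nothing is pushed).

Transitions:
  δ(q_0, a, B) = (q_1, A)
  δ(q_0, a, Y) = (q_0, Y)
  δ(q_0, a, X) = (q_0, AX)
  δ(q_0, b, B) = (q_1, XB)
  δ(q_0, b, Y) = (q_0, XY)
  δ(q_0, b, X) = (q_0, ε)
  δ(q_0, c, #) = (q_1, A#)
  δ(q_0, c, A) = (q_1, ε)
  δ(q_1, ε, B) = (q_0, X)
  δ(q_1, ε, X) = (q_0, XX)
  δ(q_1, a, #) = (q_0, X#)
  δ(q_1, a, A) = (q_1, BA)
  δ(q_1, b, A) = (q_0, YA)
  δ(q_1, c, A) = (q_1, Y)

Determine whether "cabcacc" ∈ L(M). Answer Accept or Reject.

(q_0, cabcacc, #)
  read c, top #: go to q_1, push A# → (q_1, abcacc, A#)
  read a, top A: go to q_1, push BA → (q_1, bcacc, BA#)
  ε-move, top B: go to q_0, push X → (q_0, bcacc, XA#)
  read b, top X: go to q_0, push ε → (q_0, cacc, A#)
  read c, top A: go to q_1, push ε → (q_1, acc, #)
  read a, top #: go to q_0, push X# → (q_0, cc, X#)
No transition applies at (q_0, cc, X#); input not fully consumed.

Reject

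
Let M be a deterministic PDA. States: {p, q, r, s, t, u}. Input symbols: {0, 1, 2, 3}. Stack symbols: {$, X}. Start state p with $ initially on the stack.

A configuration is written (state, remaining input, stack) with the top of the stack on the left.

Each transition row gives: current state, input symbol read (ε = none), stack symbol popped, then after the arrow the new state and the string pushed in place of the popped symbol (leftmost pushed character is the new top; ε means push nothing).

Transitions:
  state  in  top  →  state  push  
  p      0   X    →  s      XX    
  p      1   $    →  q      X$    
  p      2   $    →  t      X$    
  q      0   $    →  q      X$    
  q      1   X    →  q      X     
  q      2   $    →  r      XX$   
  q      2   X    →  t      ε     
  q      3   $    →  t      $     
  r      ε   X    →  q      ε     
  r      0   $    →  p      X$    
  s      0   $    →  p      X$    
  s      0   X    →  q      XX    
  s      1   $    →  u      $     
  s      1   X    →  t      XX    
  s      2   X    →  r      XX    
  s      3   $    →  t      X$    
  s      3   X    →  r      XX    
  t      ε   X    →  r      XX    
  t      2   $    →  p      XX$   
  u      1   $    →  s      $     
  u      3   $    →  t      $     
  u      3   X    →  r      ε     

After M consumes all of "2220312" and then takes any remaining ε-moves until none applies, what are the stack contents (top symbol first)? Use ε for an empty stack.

XX$

(p, 2220312, $)
  read 2, top $: go to t, push X$ → (t, 220312, X$)
  ε-move, top X: go to r, push XX → (r, 220312, XX$)
  ε-move, top X: go to q, push ε → (q, 220312, X$)
  read 2, top X: go to t, push ε → (t, 20312, $)
  read 2, top $: go to p, push XX$ → (p, 0312, XX$)
  read 0, top X: go to s, push XX → (s, 312, XXX$)
  read 3, top X: go to r, push XX → (r, 12, XXXX$)
  ε-move, top X: go to q, push ε → (q, 12, XXX$)
  read 1, top X: go to q, push X → (q, 2, XXX$)
  read 2, top X: go to t, push ε → (t, ε, XX$)
  ε-move, top X: go to r, push XX → (r, ε, XXX$)
  ε-move, top X: go to q, push ε → (q, ε, XX$)
All input consumed in state q with stack XX$.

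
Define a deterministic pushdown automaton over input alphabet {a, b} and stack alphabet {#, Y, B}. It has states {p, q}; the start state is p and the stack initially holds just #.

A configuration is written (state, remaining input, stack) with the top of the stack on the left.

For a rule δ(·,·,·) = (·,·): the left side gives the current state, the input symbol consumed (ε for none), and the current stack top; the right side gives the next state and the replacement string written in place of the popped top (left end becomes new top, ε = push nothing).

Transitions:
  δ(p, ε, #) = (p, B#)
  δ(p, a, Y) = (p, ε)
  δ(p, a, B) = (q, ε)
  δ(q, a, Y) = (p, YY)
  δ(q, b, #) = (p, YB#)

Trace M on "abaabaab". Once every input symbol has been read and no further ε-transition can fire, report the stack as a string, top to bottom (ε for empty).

(p, abaabaab, #)
  ε-move, top #: go to p, push B# → (p, abaabaab, B#)
  read a, top B: go to q, push ε → (q, baabaab, #)
  read b, top #: go to p, push YB# → (p, aabaab, YB#)
  read a, top Y: go to p, push ε → (p, abaab, B#)
  read a, top B: go to q, push ε → (q, baab, #)
  read b, top #: go to p, push YB# → (p, aab, YB#)
  read a, top Y: go to p, push ε → (p, ab, B#)
  read a, top B: go to q, push ε → (q, b, #)
  read b, top #: go to p, push YB# → (p, ε, YB#)
All input consumed in state p with stack YB#.

YB#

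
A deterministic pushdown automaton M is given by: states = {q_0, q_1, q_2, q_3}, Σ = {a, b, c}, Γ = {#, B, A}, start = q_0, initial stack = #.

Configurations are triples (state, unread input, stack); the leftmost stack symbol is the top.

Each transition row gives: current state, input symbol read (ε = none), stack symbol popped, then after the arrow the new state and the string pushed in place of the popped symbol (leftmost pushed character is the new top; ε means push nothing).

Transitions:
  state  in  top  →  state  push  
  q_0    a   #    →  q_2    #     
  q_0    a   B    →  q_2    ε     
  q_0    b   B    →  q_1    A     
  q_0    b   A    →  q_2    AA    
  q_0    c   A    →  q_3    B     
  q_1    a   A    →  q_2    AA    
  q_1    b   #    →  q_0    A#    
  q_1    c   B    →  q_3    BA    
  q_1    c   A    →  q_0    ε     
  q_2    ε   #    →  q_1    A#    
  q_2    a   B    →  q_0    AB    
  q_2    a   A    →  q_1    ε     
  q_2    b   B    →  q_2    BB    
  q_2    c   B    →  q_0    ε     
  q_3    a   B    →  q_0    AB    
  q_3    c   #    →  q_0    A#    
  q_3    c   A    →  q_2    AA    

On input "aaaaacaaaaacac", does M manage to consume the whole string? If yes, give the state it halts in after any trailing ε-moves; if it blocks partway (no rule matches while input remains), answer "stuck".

(q_0, aaaaacaaaaacac, #) ⊢ (q_2, aaaacaaaaacac, #) ⊢ (q_1, aaaacaaaaacac, A#) ⊢ (q_2, aaacaaaaacac, AA#) ⊢ (q_1, aacaaaaacac, A#) ⊢ (q_2, acaaaaacac, AA#) ⊢ (q_1, caaaaacac, A#) ⊢ (q_0, aaaaacac, #) ⊢ (q_2, aaaacac, #) ⊢ (q_1, aaaacac, A#) ⊢ (q_2, aaacac, AA#) ⊢ (q_1, aacac, A#) ⊢ (q_2, acac, AA#) ⊢ (q_1, cac, A#) ⊢ (q_0, ac, #) ⊢ (q_2, c, #) ⊢ (q_1, c, A#) ⊢ (q_0, ε, #)
All input consumed; M is in state q_0.

q_0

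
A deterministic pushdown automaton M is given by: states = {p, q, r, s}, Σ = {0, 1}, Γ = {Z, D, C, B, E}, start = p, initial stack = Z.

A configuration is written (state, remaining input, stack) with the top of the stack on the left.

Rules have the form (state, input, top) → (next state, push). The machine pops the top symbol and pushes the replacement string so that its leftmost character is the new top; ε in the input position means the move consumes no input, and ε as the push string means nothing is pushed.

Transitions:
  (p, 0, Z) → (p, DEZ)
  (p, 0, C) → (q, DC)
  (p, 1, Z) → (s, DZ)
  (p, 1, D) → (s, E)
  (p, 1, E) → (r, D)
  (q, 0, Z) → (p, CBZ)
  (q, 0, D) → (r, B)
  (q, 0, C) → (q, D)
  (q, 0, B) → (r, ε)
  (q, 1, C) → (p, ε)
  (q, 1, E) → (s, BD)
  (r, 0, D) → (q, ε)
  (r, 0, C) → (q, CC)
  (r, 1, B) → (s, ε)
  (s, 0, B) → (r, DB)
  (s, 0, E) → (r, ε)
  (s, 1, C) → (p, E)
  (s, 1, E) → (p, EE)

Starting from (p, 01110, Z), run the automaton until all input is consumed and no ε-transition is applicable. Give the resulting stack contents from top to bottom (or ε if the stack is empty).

(p, 01110, Z)
  read 0, top Z: go to p, push DEZ → (p, 1110, DEZ)
  read 1, top D: go to s, push E → (s, 110, EEZ)
  read 1, top E: go to p, push EE → (p, 10, EEEZ)
  read 1, top E: go to r, push D → (r, 0, DEEZ)
  read 0, top D: go to q, push ε → (q, ε, EEZ)
All input consumed in state q with stack EEZ.

EEZ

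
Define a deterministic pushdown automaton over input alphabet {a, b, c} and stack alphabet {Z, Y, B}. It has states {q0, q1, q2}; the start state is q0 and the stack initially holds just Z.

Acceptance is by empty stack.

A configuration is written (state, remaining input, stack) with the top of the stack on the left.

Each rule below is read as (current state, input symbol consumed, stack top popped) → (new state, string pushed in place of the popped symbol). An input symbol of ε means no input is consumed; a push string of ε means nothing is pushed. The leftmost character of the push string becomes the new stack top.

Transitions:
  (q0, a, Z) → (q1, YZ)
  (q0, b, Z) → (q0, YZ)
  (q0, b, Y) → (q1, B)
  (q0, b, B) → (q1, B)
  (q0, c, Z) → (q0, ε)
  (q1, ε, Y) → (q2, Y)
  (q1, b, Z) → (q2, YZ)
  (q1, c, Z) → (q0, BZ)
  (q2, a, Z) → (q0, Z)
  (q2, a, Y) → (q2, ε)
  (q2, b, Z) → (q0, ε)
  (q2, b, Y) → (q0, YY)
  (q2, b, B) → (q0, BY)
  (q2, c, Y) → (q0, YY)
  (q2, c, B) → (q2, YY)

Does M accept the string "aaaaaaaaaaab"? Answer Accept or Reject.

Accept

(q0, aaaaaaaaaaab, Z) ⊢ (q1, aaaaaaaaaab, YZ) ⊢ (q2, aaaaaaaaaab, YZ) ⊢ (q2, aaaaaaaaab, Z) ⊢ (q0, aaaaaaaab, Z) ⊢ (q1, aaaaaaab, YZ) ⊢ (q2, aaaaaaab, YZ) ⊢ (q2, aaaaaab, Z) ⊢ (q0, aaaaab, Z) ⊢ (q1, aaaab, YZ) ⊢ (q2, aaaab, YZ) ⊢ (q2, aaab, Z) ⊢ (q0, aab, Z) ⊢ (q1, ab, YZ) ⊢ (q2, ab, YZ) ⊢ (q2, b, Z) ⊢ (q0, ε, ε)
All input consumed and the stack is empty.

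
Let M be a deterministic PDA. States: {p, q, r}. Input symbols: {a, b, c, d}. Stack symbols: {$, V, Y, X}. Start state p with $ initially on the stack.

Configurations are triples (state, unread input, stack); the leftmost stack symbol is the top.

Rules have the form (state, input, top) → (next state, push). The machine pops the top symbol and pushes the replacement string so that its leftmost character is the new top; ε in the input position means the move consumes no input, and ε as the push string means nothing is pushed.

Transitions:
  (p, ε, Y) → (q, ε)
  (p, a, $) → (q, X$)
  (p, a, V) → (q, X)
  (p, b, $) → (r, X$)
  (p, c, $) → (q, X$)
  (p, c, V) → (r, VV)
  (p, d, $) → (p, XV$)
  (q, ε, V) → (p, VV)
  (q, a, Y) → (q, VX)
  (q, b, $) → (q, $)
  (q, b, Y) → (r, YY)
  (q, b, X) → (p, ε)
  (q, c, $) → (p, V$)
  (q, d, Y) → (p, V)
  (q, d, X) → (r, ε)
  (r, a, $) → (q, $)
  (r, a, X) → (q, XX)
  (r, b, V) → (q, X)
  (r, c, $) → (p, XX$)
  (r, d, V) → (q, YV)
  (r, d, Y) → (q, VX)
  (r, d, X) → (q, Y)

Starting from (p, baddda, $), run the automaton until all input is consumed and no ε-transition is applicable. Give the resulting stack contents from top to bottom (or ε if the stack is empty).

X$

(p, baddda, $)
  read b, top $: go to r, push X$ → (r, addda, X$)
  read a, top X: go to q, push XX → (q, ddda, XX$)
  read d, top X: go to r, push ε → (r, dda, X$)
  read d, top X: go to q, push Y → (q, da, Y$)
  read d, top Y: go to p, push V → (p, a, V$)
  read a, top V: go to q, push X → (q, ε, X$)
All input consumed in state q with stack X$.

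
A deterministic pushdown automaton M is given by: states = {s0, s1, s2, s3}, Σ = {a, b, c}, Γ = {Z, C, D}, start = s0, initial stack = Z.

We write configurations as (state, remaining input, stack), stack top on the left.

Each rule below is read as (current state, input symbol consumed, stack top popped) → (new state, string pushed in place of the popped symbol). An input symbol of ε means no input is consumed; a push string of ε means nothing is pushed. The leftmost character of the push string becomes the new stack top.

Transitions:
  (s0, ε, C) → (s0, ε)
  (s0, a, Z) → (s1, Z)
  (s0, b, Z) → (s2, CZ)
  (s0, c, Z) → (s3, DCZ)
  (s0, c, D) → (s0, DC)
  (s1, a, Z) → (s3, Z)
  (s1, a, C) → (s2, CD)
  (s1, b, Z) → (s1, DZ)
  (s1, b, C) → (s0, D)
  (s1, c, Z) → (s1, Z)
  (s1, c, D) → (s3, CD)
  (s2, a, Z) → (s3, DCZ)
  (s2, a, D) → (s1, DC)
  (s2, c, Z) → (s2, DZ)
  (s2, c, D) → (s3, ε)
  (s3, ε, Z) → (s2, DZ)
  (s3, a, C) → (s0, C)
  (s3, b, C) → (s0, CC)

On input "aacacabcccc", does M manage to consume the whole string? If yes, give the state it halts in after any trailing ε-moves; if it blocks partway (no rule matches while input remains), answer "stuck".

(s0, aacacabcccc, Z)
  read a, top Z: go to s1, push Z → (s1, acacabcccc, Z)
  read a, top Z: go to s3, push Z → (s3, cacabcccc, Z)
  ε-move, top Z: go to s2, push DZ → (s2, cacabcccc, DZ)
  read c, top D: go to s3, push ε → (s3, acabcccc, Z)
  ε-move, top Z: go to s2, push DZ → (s2, acabcccc, DZ)
  read a, top D: go to s1, push DC → (s1, cabcccc, DCZ)
  read c, top D: go to s3, push CD → (s3, abcccc, CDCZ)
  read a, top C: go to s0, push C → (s0, bcccc, CDCZ)
  ε-move, top C: go to s0, push ε → (s0, bcccc, DCZ)
No transition for (s0, b, top D); M blocks with input bcccc remaining.

stuck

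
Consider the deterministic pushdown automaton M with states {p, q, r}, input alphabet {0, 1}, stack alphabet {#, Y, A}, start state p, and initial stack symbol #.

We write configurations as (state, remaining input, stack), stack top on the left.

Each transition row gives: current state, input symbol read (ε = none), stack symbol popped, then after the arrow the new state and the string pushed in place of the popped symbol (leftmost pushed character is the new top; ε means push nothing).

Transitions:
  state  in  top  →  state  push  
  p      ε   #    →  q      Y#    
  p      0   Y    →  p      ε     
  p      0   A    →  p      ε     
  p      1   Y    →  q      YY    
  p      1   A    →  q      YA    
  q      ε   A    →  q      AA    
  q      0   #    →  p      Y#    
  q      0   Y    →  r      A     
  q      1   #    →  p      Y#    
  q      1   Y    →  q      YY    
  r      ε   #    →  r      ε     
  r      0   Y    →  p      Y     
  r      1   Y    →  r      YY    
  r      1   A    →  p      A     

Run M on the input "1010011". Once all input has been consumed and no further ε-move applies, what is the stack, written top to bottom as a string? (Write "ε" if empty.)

(p, 1010011, #)
  ε-move, top #: go to q, push Y# → (q, 1010011, Y#)
  read 1, top Y: go to q, push YY → (q, 010011, YY#)
  read 0, top Y: go to r, push A → (r, 10011, AY#)
  read 1, top A: go to p, push A → (p, 0011, AY#)
  read 0, top A: go to p, push ε → (p, 011, Y#)
  read 0, top Y: go to p, push ε → (p, 11, #)
  ε-move, top #: go to q, push Y# → (q, 11, Y#)
  read 1, top Y: go to q, push YY → (q, 1, YY#)
  read 1, top Y: go to q, push YY → (q, ε, YYY#)
All input consumed in state q with stack YYY#.

YYY#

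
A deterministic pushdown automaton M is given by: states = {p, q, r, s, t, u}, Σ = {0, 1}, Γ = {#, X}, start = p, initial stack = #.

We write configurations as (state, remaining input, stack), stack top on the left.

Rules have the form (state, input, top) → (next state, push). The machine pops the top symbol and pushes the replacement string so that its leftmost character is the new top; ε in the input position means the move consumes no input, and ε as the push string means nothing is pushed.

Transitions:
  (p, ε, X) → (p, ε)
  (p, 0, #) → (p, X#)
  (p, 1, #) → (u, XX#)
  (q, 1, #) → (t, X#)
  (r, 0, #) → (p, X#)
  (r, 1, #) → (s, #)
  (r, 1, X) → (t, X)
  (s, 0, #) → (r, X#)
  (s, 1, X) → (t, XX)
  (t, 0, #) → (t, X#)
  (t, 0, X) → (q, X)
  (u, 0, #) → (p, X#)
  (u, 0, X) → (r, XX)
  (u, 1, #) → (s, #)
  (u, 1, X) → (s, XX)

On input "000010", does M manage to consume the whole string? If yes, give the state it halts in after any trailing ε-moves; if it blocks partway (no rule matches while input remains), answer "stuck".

r

(p, 000010, #)
  read 0, top #: go to p, push X# → (p, 00010, X#)
  ε-move, top X: go to p, push ε → (p, 00010, #)
  read 0, top #: go to p, push X# → (p, 0010, X#)
  ε-move, top X: go to p, push ε → (p, 0010, #)
  read 0, top #: go to p, push X# → (p, 010, X#)
  ε-move, top X: go to p, push ε → (p, 010, #)
  read 0, top #: go to p, push X# → (p, 10, X#)
  ε-move, top X: go to p, push ε → (p, 10, #)
  read 1, top #: go to u, push XX# → (u, 0, XX#)
  read 0, top X: go to r, push XX → (r, ε, XXX#)
All input consumed; M is in state r.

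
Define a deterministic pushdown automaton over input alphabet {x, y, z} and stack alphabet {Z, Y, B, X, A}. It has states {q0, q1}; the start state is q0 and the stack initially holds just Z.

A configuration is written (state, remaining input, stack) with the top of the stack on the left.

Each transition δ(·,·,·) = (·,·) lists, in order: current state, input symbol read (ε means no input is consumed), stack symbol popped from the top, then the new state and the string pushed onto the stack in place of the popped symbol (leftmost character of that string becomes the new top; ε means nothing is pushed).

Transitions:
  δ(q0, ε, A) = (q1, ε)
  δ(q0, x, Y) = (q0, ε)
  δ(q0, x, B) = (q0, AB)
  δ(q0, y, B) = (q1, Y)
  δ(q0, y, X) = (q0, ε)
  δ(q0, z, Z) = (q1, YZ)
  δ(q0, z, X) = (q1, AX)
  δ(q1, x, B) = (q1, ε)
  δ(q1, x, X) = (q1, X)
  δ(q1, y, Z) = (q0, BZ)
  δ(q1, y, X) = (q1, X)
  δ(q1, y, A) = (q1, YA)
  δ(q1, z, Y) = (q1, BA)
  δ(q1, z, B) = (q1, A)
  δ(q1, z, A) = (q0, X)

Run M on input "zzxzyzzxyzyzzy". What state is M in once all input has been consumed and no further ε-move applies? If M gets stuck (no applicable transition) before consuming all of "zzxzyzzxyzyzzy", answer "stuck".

stuck

(q0, zzxzyzzxyzyzzy, Z) ⊢ (q1, zxzyzzxyzyzzy, YZ) ⊢ (q1, xzyzzxyzyzzy, BAZ) ⊢ (q1, zyzzxyzyzzy, AZ) ⊢ (q0, yzzxyzyzzy, XZ) ⊢ (q0, zzxyzyzzy, Z) ⊢ (q1, zxyzyzzy, YZ) ⊢ (q1, xyzyzzy, BAZ) ⊢ (q1, yzyzzy, AZ) ⊢ (q1, zyzzy, YAZ) ⊢ (q1, yzzy, BAAZ)
No transition for (q1, y, top B); M blocks with input yzzy remaining.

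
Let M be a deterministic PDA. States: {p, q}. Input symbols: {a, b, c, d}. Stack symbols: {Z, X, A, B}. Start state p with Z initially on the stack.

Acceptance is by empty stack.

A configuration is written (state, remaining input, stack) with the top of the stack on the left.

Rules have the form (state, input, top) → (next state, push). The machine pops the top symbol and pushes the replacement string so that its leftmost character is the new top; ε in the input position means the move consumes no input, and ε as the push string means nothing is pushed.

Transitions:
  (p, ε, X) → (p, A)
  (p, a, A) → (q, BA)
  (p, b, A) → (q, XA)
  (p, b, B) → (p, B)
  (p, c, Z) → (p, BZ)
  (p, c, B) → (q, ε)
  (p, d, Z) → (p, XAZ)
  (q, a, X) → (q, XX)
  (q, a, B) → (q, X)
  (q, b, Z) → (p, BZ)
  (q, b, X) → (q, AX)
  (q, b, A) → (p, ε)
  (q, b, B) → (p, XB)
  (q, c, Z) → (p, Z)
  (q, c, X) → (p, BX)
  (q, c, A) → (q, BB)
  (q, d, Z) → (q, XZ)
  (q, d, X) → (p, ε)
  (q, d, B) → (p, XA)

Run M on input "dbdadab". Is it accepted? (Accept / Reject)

(p, dbdadab, Z)
  read d, top Z: go to p, push XAZ → (p, bdadab, XAZ)
  ε-move, top X: go to p, push A → (p, bdadab, AAZ)
  read b, top A: go to q, push XA → (q, dadab, XAAZ)
  read d, top X: go to p, push ε → (p, adab, AAZ)
  read a, top A: go to q, push BA → (q, dab, BAAZ)
  read d, top B: go to p, push XA → (p, ab, XAAAZ)
  ε-move, top X: go to p, push A → (p, ab, AAAAZ)
  read a, top A: go to q, push BA → (q, b, BAAAAZ)
  read b, top B: go to p, push XB → (p, ε, XBAAAAZ)
  ε-move, top X: go to p, push A → (p, ε, ABAAAAZ)
All input consumed; stack is ABAAAAZ, not empty, and no further ε-move applies.

Reject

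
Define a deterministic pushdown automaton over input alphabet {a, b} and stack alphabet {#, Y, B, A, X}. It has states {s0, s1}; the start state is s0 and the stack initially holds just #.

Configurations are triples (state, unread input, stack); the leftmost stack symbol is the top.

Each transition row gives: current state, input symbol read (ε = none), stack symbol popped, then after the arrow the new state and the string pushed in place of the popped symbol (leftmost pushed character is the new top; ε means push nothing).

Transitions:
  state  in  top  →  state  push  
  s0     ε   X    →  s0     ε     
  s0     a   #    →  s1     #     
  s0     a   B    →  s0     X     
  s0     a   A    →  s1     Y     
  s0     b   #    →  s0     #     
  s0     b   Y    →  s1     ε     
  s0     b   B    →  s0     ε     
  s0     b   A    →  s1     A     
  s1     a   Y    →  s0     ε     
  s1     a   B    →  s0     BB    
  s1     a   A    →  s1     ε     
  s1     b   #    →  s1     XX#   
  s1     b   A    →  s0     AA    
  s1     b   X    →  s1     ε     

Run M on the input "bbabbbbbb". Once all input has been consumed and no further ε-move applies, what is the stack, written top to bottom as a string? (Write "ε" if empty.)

(s0, bbabbbbbb, #) ⊢ (s0, babbbbbb, #) ⊢ (s0, abbbbbb, #) ⊢ (s1, bbbbbb, #) ⊢ (s1, bbbbb, XX#) ⊢ (s1, bbbb, X#) ⊢ (s1, bbb, #) ⊢ (s1, bb, XX#) ⊢ (s1, b, X#) ⊢ (s1, ε, #)
All input consumed in state s1 with stack #.

#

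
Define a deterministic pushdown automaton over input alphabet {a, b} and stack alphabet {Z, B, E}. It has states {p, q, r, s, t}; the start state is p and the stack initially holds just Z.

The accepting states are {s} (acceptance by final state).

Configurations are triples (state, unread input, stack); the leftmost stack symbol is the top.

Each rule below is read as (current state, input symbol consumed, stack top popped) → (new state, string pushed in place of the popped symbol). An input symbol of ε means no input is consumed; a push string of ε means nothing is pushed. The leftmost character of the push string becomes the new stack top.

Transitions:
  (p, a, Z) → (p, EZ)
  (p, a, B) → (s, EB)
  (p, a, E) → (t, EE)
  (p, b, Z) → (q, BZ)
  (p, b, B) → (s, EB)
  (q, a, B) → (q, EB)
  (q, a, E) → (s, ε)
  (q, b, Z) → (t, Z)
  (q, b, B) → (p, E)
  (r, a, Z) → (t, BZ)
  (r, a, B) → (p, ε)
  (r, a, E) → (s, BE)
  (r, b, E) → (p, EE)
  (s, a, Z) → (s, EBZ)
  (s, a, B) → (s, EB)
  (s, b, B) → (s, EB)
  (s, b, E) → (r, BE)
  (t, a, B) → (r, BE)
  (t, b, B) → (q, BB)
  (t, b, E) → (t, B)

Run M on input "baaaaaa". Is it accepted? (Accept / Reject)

Reject

(p, baaaaaa, Z)
  read b, top Z: go to q, push BZ → (q, aaaaaa, BZ)
  read a, top B: go to q, push EB → (q, aaaaa, EBZ)
  read a, top E: go to s, push ε → (s, aaaa, BZ)
  read a, top B: go to s, push EB → (s, aaa, EBZ)
No transition applies at (s, aaa, EBZ); input not fully consumed.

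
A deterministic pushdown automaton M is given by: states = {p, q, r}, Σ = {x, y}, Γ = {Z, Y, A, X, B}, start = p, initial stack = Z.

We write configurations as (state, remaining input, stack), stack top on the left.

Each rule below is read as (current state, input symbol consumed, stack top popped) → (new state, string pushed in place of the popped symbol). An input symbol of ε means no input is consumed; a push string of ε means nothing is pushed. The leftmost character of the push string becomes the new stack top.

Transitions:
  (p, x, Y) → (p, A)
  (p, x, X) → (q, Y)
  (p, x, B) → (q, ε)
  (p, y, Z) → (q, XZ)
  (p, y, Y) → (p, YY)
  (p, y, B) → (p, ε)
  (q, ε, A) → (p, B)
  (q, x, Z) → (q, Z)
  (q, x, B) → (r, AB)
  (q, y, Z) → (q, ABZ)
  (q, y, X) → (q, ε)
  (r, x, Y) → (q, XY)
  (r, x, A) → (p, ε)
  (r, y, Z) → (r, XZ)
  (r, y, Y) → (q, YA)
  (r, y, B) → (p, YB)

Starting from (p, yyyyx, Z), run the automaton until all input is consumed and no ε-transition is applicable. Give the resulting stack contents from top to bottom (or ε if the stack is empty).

(p, yyyyx, Z)
  read y, top Z: go to q, push XZ → (q, yyyx, XZ)
  read y, top X: go to q, push ε → (q, yyx, Z)
  read y, top Z: go to q, push ABZ → (q, yx, ABZ)
  ε-move, top A: go to p, push B → (p, yx, BBZ)
  read y, top B: go to p, push ε → (p, x, BZ)
  read x, top B: go to q, push ε → (q, ε, Z)
All input consumed in state q with stack Z.

Z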